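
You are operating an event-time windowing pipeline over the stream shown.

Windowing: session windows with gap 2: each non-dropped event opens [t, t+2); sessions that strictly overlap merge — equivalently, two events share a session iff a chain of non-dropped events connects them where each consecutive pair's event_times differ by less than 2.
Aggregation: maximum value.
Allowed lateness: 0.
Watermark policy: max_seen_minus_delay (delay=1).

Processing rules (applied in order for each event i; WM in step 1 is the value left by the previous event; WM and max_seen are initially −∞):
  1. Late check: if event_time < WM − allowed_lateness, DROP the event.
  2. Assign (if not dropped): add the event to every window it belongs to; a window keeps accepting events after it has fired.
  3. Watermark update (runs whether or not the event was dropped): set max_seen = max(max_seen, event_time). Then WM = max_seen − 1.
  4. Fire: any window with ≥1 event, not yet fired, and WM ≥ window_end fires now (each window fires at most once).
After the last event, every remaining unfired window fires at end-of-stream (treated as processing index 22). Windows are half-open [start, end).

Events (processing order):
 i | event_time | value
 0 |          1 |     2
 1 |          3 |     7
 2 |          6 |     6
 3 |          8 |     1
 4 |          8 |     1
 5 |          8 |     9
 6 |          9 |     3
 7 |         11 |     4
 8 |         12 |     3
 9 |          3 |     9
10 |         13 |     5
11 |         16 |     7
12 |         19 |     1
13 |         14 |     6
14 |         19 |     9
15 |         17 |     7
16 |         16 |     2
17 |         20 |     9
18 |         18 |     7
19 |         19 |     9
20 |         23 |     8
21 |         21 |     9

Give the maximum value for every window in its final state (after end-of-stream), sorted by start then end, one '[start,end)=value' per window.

i=0 t=1 v=2: → [1,3); WM=0
i=1 t=3 v=7: → [3,5); WM=2
i=2 t=6 v=6: → [6,8); WM=5
i=3 t=8 v=1: → [8,10); WM=7
i=4 t=8 v=1: → [8,10); WM=7
i=5 t=8 v=9: → [8,10); WM=7
i=6 t=9 v=3: → [8,11); WM=8
i=7 t=11 v=4: → [11,13); WM=10
i=8 t=12 v=3: → [11,14); WM=11
i=9 t=3 v=9: DROP (t<11-0); WM=11
i=10 t=13 v=5: → [11,15); WM=12
i=11 t=16 v=7: → [16,18); WM=15
i=12 t=19 v=1: → [19,21); WM=18
i=13 t=14 v=6: DROP (t<18-0); WM=18
i=14 t=19 v=9: → [19,21); WM=18
i=15 t=17 v=7: DROP (t<18-0); WM=18
i=16 t=16 v=2: DROP (t<18-0); WM=18
i=17 t=20 v=9: → [19,22); WM=19
i=18 t=18 v=7: DROP (t<19-0); WM=19
i=19 t=19 v=9: → [19,22); WM=19
i=20 t=23 v=8: → [23,25); WM=22
i=21 t=21 v=9: DROP (t<22-0); WM=22

[1,3)=2 [3,5)=7 [6,8)=6 [8,11)=9 [11,15)=5 [16,18)=7 [19,22)=9 [23,25)=8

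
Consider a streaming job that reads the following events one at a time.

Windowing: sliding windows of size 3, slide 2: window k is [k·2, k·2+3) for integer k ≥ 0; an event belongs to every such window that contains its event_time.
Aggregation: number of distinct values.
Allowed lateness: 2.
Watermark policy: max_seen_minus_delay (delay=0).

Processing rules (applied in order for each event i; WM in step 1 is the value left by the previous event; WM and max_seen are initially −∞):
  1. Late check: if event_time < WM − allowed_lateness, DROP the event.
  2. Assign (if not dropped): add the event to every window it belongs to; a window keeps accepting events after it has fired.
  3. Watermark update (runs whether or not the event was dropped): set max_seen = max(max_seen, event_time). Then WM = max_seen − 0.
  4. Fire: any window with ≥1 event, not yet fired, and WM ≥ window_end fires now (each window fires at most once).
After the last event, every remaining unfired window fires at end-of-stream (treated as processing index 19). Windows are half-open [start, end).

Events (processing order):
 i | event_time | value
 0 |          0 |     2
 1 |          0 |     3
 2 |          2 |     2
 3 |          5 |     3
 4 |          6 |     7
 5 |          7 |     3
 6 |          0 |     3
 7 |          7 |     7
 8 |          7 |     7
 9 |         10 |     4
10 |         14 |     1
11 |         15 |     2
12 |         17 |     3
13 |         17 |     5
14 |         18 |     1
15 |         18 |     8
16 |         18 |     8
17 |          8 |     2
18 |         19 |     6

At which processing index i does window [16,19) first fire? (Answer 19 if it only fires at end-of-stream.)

i=0 t=0 v=2: → [0,3); WM=0
i=1 t=0 v=3: → [0,3); WM=0
i=2 t=2 v=2: → [2,5),[0,3); WM=2
i=3 t=5 v=3: → [4,7); WM=5; [0,3) fires=2 [2,5) fires=1
i=4 t=6 v=7: → [6,9),[4,7); WM=6
i=5 t=7 v=3: → [6,9); WM=7; [4,7) fires=2
i=6 t=0 v=3: DROP (t<7-2); WM=7
i=7 t=7 v=7: → [6,9); WM=7
i=8 t=7 v=7: → [6,9); WM=7
i=9 t=10 v=4: → [10,13),[8,11); WM=10; [6,9) fires=2
i=10 t=14 v=1: → [14,17),[12,15); WM=14; [8,11) fires=1 [10,13) fires=1
i=11 t=15 v=2: → [14,17); WM=15; [12,15) fires=1
i=12 t=17 v=3: → [16,19); WM=17; [14,17) fires=2
i=13 t=17 v=5: → [16,19); WM=17
i=14 t=18 v=1: → [18,21),[16,19); WM=18
i=15 t=18 v=8: → [18,21),[16,19); WM=18
i=16 t=18 v=8: → [18,21),[16,19); WM=18
i=17 t=8 v=2: DROP (t<18-2); WM=18
i=18 t=19 v=6: → [18,21); WM=19; [16,19) fires=4

18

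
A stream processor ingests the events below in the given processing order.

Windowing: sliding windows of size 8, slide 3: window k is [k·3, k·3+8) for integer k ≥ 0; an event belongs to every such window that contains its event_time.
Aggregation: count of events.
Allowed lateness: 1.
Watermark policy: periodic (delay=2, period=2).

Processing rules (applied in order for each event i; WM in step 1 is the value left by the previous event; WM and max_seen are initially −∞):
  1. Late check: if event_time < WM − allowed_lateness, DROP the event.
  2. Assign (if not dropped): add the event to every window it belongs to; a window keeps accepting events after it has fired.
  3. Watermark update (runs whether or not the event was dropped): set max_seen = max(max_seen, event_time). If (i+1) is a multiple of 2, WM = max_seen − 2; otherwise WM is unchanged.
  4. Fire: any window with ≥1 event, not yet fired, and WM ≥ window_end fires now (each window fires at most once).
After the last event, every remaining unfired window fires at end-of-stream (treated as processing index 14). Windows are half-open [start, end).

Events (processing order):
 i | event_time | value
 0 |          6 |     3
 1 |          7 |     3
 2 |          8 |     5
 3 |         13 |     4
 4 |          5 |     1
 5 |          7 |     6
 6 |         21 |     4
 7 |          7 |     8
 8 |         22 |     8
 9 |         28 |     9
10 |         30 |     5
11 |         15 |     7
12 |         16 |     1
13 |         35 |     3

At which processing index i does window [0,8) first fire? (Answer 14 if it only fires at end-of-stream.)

3

i=0 t=6 v=3: → [6,14),[3,11),[0,8); WM=−∞
i=1 t=7 v=3: → [6,14),[3,11),[0,8); WM=5
i=2 t=8 v=5: → [6,14),[3,11); WM=5
i=3 t=13 v=4: → [12,20),[9,17),[6,14); WM=11; [0,8) fires=2 [3,11) fires=3
i=4 t=5 v=1: DROP (t<11-1); WM=11
i=5 t=7 v=6: DROP (t<11-1); WM=11
i=6 t=21 v=4: → [21,29),[18,26),[15,23); WM=11
i=7 t=7 v=8: DROP (t<11-1); WM=19; [6,14) fires=4 [9,17) fires=1
i=8 t=22 v=8: → [21,29),[18,26),[15,23); WM=19
i=9 t=28 v=9: → [27,35),[24,32),[21,29); WM=26; [12,20) fires=1 [15,23) fires=2 [18,26) fires=2
i=10 t=30 v=5: → [30,38),[27,35),[24,32); WM=26
i=11 t=15 v=7: DROP (t<26-1); WM=28
i=12 t=16 v=1: DROP (t<28-1); WM=28
i=13 t=35 v=3: → [33,41),[30,38); WM=33; [21,29) fires=3 [24,32) fires=2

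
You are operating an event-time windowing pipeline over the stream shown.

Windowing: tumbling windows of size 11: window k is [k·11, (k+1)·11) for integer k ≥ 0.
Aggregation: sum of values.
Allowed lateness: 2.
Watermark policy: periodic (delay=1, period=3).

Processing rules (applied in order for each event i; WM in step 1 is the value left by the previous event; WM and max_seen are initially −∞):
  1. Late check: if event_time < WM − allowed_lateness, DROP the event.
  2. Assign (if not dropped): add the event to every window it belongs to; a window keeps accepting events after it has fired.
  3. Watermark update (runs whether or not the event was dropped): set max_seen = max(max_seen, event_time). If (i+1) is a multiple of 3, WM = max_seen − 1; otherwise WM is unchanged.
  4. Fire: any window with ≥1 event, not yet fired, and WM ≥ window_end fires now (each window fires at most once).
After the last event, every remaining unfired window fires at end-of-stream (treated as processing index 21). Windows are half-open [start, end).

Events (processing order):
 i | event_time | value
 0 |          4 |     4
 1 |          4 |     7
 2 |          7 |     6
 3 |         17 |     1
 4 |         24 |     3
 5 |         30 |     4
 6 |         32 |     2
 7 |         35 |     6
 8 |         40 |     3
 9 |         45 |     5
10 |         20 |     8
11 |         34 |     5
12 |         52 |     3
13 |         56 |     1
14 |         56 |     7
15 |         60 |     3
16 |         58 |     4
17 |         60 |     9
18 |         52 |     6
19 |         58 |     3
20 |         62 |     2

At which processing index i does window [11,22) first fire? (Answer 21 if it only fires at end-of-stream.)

5

i=0 t=4 v=4: → [0,11); WM=−∞
i=1 t=4 v=7: → [0,11); WM=−∞
i=2 t=7 v=6: → [0,11); WM=6
i=3 t=17 v=1: → [11,22); WM=6
i=4 t=24 v=3: → [22,33); WM=6
i=5 t=30 v=4: → [22,33); WM=29; [0,11) fires=17 [11,22) fires=1
i=6 t=32 v=2: → [22,33); WM=29
i=7 t=35 v=6: → [33,44); WM=29
i=8 t=40 v=3: → [33,44); WM=39; [22,33) fires=9
i=9 t=45 v=5: → [44,55); WM=39
i=10 t=20 v=8: DROP (t<39-2); WM=39
i=11 t=34 v=5: DROP (t<39-2); WM=44; [33,44) fires=9
i=12 t=52 v=3: → [44,55); WM=44
i=13 t=56 v=1: → [55,66); WM=44
i=14 t=56 v=7: → [55,66); WM=55; [44,55) fires=8
i=15 t=60 v=3: → [55,66); WM=55
i=16 t=58 v=4: → [55,66); WM=55
i=17 t=60 v=9: → [55,66); WM=59
i=18 t=52 v=6: DROP (t<59-2); WM=59
i=19 t=58 v=3: → [55,66); WM=59
i=20 t=62 v=2: → [55,66); WM=61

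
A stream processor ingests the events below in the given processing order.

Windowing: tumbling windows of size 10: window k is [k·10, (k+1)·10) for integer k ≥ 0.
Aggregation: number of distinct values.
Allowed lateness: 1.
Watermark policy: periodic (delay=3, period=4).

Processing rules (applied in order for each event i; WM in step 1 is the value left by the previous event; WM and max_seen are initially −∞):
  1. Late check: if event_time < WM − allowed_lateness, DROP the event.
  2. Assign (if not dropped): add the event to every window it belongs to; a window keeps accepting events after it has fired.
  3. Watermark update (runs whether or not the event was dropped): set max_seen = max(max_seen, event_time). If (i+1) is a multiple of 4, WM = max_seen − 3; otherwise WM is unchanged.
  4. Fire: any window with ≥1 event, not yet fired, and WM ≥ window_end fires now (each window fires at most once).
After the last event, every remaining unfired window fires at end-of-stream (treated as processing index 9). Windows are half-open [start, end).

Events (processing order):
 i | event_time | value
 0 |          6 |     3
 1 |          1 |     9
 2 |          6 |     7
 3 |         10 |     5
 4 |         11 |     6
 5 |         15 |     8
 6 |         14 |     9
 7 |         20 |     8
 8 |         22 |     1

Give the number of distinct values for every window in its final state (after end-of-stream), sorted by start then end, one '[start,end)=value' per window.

i=0 t=6 v=3: → [0,10); WM=−∞
i=1 t=1 v=9: → [0,10); WM=−∞
i=2 t=6 v=7: → [0,10); WM=−∞
i=3 t=10 v=5: → [10,20); WM=7
i=4 t=11 v=6: → [10,20); WM=7
i=5 t=15 v=8: → [10,20); WM=7
i=6 t=14 v=9: → [10,20); WM=7
i=7 t=20 v=8: → [20,30); WM=17; [0,10) fires=3
i=8 t=22 v=1: → [20,30); WM=17

[0,10)=3 [10,20)=4 [20,30)=2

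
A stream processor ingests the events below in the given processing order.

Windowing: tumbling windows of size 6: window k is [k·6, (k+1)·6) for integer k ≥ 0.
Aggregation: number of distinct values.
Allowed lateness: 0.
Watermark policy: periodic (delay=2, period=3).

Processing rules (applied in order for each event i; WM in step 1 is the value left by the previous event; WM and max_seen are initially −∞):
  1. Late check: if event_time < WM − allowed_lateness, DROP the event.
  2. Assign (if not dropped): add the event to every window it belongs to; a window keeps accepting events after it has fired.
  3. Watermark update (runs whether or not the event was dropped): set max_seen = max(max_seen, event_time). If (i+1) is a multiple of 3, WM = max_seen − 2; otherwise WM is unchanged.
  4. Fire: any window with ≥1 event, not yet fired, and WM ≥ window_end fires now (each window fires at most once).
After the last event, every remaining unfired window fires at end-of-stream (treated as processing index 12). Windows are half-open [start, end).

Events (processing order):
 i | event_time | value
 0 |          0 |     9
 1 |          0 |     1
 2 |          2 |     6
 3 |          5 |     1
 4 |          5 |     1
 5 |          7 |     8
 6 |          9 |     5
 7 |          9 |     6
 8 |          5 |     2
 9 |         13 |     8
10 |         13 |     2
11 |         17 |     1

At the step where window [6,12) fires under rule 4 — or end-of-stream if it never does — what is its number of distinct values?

i=0 t=0 v=9: → [0,6); WM=−∞
i=1 t=0 v=1: → [0,6); WM=−∞
i=2 t=2 v=6: → [0,6); WM=0
i=3 t=5 v=1: → [0,6); WM=0
i=4 t=5 v=1: → [0,6); WM=0
i=5 t=7 v=8: → [6,12); WM=5
i=6 t=9 v=5: → [6,12); WM=5
i=7 t=9 v=6: → [6,12); WM=5
i=8 t=5 v=2: → [0,6); WM=7; [0,6) fires=4
i=9 t=13 v=8: → [12,18); WM=7
i=10 t=13 v=2: → [12,18); WM=7
i=11 t=17 v=1: → [12,18); WM=15; [6,12) fires=3

3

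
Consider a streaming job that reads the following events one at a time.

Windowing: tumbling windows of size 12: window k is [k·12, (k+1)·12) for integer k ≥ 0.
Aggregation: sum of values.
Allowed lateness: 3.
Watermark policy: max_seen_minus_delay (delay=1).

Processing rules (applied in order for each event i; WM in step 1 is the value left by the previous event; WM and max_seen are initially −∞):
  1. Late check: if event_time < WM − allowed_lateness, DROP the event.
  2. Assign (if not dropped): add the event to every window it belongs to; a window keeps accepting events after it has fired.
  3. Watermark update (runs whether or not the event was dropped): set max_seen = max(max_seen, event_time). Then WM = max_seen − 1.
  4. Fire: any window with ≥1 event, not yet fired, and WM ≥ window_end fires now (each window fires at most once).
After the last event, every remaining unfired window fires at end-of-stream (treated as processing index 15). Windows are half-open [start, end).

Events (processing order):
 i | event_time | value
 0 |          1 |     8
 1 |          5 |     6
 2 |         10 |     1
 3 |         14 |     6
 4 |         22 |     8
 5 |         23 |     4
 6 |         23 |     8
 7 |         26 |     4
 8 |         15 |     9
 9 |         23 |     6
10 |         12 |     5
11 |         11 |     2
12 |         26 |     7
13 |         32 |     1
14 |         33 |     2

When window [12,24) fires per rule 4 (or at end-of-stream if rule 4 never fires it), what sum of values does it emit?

i=0 t=1 v=8: → [0,12); WM=0
i=1 t=5 v=6: → [0,12); WM=4
i=2 t=10 v=1: → [0,12); WM=9
i=3 t=14 v=6: → [12,24); WM=13; [0,12) fires=15
i=4 t=22 v=8: → [12,24); WM=21
i=5 t=23 v=4: → [12,24); WM=22
i=6 t=23 v=8: → [12,24); WM=22
i=7 t=26 v=4: → [24,36); WM=25; [12,24) fires=26
i=8 t=15 v=9: DROP (t<25-3); WM=25
i=9 t=23 v=6: → [12,24); WM=25
i=10 t=12 v=5: DROP (t<25-3); WM=25
i=11 t=11 v=2: DROP (t<25-3); WM=25
i=12 t=26 v=7: → [24,36); WM=25
i=13 t=32 v=1: → [24,36); WM=31
i=14 t=33 v=2: → [24,36); WM=32

26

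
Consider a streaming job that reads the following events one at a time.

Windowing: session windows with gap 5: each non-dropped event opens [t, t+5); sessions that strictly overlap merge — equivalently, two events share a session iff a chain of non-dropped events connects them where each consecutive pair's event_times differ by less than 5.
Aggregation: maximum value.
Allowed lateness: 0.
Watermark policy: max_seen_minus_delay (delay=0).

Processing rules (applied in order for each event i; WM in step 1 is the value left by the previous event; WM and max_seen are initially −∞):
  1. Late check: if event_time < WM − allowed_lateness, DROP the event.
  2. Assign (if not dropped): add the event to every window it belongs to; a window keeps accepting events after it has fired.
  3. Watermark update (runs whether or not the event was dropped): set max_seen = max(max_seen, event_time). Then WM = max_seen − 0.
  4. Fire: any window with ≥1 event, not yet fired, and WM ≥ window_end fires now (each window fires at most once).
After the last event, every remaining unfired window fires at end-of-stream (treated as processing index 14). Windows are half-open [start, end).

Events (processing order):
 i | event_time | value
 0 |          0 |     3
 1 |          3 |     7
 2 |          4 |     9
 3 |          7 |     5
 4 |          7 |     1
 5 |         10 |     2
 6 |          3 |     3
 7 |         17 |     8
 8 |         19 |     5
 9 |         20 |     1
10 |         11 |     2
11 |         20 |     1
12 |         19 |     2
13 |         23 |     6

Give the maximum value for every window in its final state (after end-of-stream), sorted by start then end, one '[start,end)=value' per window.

[0,15)=9 [17,28)=8

i=0 t=0 v=3: → [0,5); WM=0
i=1 t=3 v=7: → [0,8); WM=3
i=2 t=4 v=9: → [0,9); WM=4
i=3 t=7 v=5: → [0,12); WM=7
i=4 t=7 v=1: → [0,12); WM=7
i=5 t=10 v=2: → [0,15); WM=10
i=6 t=3 v=3: DROP (t<10-0); WM=10
i=7 t=17 v=8: → [17,22); WM=17
i=8 t=19 v=5: → [17,24); WM=19
i=9 t=20 v=1: → [17,25); WM=20
i=10 t=11 v=2: DROP (t<20-0); WM=20
i=11 t=20 v=1: → [17,25); WM=20
i=12 t=19 v=2: DROP (t<20-0); WM=20
i=13 t=23 v=6: → [17,28); WM=23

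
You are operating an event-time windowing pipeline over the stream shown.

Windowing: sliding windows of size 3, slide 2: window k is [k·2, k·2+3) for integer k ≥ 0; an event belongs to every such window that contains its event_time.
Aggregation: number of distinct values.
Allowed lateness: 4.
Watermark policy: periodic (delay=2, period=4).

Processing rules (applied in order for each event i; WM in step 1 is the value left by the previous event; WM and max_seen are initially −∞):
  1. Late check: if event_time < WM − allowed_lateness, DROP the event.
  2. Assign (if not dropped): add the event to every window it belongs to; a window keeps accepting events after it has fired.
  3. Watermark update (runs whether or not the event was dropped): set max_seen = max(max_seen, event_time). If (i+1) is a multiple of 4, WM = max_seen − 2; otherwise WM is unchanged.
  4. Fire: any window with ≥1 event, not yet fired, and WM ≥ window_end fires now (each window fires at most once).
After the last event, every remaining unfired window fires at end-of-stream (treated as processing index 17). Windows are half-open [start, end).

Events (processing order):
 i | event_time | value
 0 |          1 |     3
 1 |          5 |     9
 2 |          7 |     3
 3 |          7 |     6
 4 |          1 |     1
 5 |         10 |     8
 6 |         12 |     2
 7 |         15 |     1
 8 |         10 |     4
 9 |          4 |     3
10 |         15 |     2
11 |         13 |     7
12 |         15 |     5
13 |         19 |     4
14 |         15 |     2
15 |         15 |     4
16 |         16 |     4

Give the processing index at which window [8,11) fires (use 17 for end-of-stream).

7

i=0 t=1 v=3: → [0,3); WM=−∞
i=1 t=5 v=9: → [4,7); WM=−∞
i=2 t=7 v=3: → [6,9); WM=−∞
i=3 t=7 v=6: → [6,9); WM=5; [0,3) fires=1
i=4 t=1 v=1: → [0,3); WM=5
i=5 t=10 v=8: → [10,13),[8,11); WM=5
i=6 t=12 v=2: → [12,15),[10,13); WM=5
i=7 t=15 v=1: → [14,17); WM=13; [4,7) fires=1 [6,9) fires=2 [8,11) fires=1 [10,13) fires=2
i=8 t=10 v=4: → [10,13),[8,11); WM=13
i=9 t=4 v=3: DROP (t<13-4); WM=13
i=10 t=15 v=2: → [14,17); WM=13
i=11 t=13 v=7: → [12,15); WM=13
i=12 t=15 v=5: → [14,17); WM=13
i=13 t=19 v=4: → [18,21); WM=13
i=14 t=15 v=2: → [14,17); WM=13
i=15 t=15 v=4: → [14,17); WM=17; [12,15) fires=2 [14,17) fires=4
i=16 t=16 v=4: → [16,19),[14,17); WM=17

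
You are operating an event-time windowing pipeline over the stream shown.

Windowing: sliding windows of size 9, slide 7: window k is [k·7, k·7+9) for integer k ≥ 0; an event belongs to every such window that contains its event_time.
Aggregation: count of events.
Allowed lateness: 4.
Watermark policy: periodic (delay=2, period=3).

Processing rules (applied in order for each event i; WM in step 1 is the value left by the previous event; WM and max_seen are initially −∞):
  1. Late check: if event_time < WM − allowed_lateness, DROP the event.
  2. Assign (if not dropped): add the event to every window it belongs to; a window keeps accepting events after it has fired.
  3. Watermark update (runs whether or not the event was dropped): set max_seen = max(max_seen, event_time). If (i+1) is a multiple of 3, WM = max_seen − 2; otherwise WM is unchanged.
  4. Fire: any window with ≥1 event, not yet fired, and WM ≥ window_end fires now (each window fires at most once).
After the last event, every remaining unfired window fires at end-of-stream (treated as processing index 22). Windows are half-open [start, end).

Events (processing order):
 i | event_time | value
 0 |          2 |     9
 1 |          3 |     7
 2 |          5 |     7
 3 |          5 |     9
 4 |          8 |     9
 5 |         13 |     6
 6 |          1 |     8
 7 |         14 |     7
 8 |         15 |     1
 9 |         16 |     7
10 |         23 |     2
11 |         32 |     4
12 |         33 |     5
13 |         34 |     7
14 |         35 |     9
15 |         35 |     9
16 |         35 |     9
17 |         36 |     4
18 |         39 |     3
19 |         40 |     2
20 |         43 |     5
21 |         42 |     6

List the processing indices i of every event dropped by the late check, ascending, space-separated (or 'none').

6

i=0 t=2 v=9: → [0,9); WM=−∞
i=1 t=3 v=7: → [0,9); WM=−∞
i=2 t=5 v=7: → [0,9); WM=3
i=3 t=5 v=9: → [0,9); WM=3
i=4 t=8 v=9: → [7,16),[0,9); WM=3
i=5 t=13 v=6: → [7,16); WM=11; [0,9) fires=5
i=6 t=1 v=8: DROP (t<11-4); WM=11
i=7 t=14 v=7: → [14,23),[7,16); WM=11
i=8 t=15 v=1: → [14,23),[7,16); WM=13
i=9 t=16 v=7: → [14,23); WM=13
i=10 t=23 v=2: → [21,30); WM=13
i=11 t=32 v=4: → [28,37); WM=30; [7,16) fires=4 [14,23) fires=3 [21,30) fires=1
i=12 t=33 v=5: → [28,37); WM=30
i=13 t=34 v=7: → [28,37); WM=30
i=14 t=35 v=9: → [35,44),[28,37); WM=33
i=15 t=35 v=9: → [35,44),[28,37); WM=33
i=16 t=35 v=9: → [35,44),[28,37); WM=33
i=17 t=36 v=4: → [35,44),[28,37); WM=34
i=18 t=39 v=3: → [35,44); WM=34
i=19 t=40 v=2: → [35,44); WM=34
i=20 t=43 v=5: → [42,51),[35,44); WM=41; [28,37) fires=7
i=21 t=42 v=6: → [42,51),[35,44); WM=41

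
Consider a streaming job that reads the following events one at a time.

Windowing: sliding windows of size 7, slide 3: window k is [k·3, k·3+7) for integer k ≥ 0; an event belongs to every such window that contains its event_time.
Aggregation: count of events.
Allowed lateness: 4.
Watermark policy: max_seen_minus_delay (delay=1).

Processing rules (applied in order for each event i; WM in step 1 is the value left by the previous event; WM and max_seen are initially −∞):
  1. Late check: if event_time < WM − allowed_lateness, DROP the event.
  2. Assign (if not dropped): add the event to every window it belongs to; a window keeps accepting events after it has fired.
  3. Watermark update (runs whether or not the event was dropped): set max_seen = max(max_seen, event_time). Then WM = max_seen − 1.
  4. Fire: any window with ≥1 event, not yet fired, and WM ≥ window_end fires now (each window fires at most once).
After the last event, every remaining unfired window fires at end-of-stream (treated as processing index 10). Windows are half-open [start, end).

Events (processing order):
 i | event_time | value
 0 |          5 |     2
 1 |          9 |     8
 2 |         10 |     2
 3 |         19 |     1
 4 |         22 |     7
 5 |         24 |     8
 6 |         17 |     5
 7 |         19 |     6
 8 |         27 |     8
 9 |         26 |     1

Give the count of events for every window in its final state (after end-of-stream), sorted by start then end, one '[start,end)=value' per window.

i=0 t=5 v=2: → [3,10),[0,7); WM=4
i=1 t=9 v=8: → [9,16),[6,13),[3,10); WM=8; [0,7) fires=1
i=2 t=10 v=2: → [9,16),[6,13); WM=9
i=3 t=19 v=1: → [18,25),[15,22); WM=18; [3,10) fires=2 [6,13) fires=2 [9,16) fires=2
i=4 t=22 v=7: → [21,28),[18,25); WM=21
i=5 t=24 v=8: → [24,31),[21,28),[18,25); WM=23; [15,22) fires=1
i=6 t=17 v=5: DROP (t<23-4); WM=23
i=7 t=19 v=6: → [18,25),[15,22); WM=23
i=8 t=27 v=8: → [27,34),[24,31),[21,28); WM=26; [18,25) fires=4
i=9 t=26 v=1: → [24,31),[21,28); WM=26

[0,7)=1 [3,10)=2 [6,13)=2 [9,16)=2 [15,22)=2 [18,25)=4 [21,28)=4 [24,31)=3 [27,34)=1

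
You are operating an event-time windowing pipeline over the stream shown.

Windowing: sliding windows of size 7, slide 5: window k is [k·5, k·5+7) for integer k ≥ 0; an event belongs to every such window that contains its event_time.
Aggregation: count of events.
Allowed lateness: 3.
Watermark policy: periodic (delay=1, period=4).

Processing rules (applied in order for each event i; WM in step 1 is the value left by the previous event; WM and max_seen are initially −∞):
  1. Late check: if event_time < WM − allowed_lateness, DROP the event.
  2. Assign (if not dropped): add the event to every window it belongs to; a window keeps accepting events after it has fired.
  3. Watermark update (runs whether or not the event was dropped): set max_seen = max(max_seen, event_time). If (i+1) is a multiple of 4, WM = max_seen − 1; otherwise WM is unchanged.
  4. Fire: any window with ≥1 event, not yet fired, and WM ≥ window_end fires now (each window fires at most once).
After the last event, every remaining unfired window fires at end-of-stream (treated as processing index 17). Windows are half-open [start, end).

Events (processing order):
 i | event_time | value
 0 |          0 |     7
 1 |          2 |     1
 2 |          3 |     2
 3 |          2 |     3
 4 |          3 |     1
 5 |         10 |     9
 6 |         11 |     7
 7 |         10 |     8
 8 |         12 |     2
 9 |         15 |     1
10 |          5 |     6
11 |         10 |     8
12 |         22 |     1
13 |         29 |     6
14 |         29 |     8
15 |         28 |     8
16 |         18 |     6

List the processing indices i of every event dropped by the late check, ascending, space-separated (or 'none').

10 16

i=0 t=0 v=7: → [0,7); WM=−∞
i=1 t=2 v=1: → [0,7); WM=−∞
i=2 t=3 v=2: → [0,7); WM=−∞
i=3 t=2 v=3: → [0,7); WM=2
i=4 t=3 v=1: → [0,7); WM=2
i=5 t=10 v=9: → [10,17),[5,12); WM=2
i=6 t=11 v=7: → [10,17),[5,12); WM=2
i=7 t=10 v=8: → [10,17),[5,12); WM=10; [0,7) fires=5
i=8 t=12 v=2: → [10,17); WM=10
i=9 t=15 v=1: → [15,22),[10,17); WM=10
i=10 t=5 v=6: DROP (t<10-3); WM=10
i=11 t=10 v=8: → [10,17),[5,12); WM=14; [5,12) fires=4
i=12 t=22 v=1: → [20,27); WM=14
i=13 t=29 v=6: → [25,32); WM=14
i=14 t=29 v=8: → [25,32); WM=14
i=15 t=28 v=8: → [25,32); WM=28; [10,17) fires=6 [15,22) fires=1 [20,27) fires=1
i=16 t=18 v=6: DROP (t<28-3); WM=28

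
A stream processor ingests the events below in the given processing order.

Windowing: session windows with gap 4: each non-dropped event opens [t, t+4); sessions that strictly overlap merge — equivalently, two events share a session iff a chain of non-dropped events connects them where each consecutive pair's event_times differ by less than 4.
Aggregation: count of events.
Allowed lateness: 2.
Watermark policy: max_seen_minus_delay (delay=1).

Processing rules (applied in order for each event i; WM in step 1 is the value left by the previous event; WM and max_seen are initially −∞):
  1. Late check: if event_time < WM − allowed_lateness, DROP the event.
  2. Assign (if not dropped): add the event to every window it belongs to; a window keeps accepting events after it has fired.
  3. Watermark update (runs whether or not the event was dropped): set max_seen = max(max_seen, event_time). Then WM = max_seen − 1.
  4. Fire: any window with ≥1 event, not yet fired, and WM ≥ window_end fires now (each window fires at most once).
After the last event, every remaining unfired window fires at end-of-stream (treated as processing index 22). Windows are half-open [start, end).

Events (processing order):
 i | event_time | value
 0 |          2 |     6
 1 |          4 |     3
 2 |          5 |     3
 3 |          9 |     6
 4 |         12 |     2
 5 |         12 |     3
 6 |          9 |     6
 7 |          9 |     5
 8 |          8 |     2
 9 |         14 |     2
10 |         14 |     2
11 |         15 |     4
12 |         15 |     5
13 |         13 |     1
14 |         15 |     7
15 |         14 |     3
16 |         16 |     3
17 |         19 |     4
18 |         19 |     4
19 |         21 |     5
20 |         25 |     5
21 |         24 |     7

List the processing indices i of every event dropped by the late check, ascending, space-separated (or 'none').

8

i=0 t=2 v=6: → [2,6); WM=1
i=1 t=4 v=3: → [2,8); WM=3
i=2 t=5 v=3: → [2,9); WM=4
i=3 t=9 v=6: → [9,13); WM=8
i=4 t=12 v=2: → [9,16); WM=11
i=5 t=12 v=3: → [9,16); WM=11
i=6 t=9 v=6: → [9,16); WM=11
i=7 t=9 v=5: → [9,16); WM=11
i=8 t=8 v=2: DROP (t<11-2); WM=11
i=9 t=14 v=2: → [9,18); WM=13
i=10 t=14 v=2: → [9,18); WM=13
i=11 t=15 v=4: → [9,19); WM=14
i=12 t=15 v=5: → [9,19); WM=14
i=13 t=13 v=1: → [9,19); WM=14
i=14 t=15 v=7: → [9,19); WM=14
i=15 t=14 v=3: → [9,19); WM=14
i=16 t=16 v=3: → [9,20); WM=15
i=17 t=19 v=4: → [9,23); WM=18
i=18 t=19 v=4: → [9,23); WM=18
i=19 t=21 v=5: → [9,25); WM=20
i=20 t=25 v=5: → [25,29); WM=24
i=21 t=24 v=7: → [9,29); WM=24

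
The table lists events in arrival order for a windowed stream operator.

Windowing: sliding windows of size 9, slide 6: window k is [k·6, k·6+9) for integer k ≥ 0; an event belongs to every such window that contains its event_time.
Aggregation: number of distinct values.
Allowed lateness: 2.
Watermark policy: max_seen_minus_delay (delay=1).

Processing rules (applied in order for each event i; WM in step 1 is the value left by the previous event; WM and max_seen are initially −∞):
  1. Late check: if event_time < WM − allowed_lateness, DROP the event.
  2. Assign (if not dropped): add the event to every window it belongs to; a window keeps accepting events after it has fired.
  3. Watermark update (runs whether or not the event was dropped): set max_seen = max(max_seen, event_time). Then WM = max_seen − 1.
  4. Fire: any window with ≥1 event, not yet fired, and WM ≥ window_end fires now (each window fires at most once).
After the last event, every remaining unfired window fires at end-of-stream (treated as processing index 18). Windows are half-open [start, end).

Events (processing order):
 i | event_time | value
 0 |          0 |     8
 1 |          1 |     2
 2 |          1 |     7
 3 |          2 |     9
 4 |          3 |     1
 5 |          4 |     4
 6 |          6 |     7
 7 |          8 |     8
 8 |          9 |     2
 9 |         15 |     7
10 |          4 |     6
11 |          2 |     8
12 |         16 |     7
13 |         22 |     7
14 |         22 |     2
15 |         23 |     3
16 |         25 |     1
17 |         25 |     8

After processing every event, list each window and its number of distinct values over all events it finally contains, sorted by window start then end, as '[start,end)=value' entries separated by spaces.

i=0 t=0 v=8: → [0,9); WM=-1
i=1 t=1 v=2: → [0,9); WM=0
i=2 t=1 v=7: → [0,9); WM=0
i=3 t=2 v=9: → [0,9); WM=1
i=4 t=3 v=1: → [0,9); WM=2
i=5 t=4 v=4: → [0,9); WM=3
i=6 t=6 v=7: → [6,15),[0,9); WM=5
i=7 t=8 v=8: → [6,15),[0,9); WM=7
i=8 t=9 v=2: → [6,15); WM=8
i=9 t=15 v=7: → [12,21); WM=14; [0,9) fires=6
i=10 t=4 v=6: DROP (t<14-2); WM=14
i=11 t=2 v=8: DROP (t<14-2); WM=14
i=12 t=16 v=7: → [12,21); WM=15; [6,15) fires=3
i=13 t=22 v=7: → [18,27); WM=21; [12,21) fires=1
i=14 t=22 v=2: → [18,27); WM=21
i=15 t=23 v=3: → [18,27); WM=22
i=16 t=25 v=1: → [24,33),[18,27); WM=24
i=17 t=25 v=8: → [24,33),[18,27); WM=24

[0,9)=6 [6,15)=3 [12,21)=1 [18,27)=5 [24,33)=2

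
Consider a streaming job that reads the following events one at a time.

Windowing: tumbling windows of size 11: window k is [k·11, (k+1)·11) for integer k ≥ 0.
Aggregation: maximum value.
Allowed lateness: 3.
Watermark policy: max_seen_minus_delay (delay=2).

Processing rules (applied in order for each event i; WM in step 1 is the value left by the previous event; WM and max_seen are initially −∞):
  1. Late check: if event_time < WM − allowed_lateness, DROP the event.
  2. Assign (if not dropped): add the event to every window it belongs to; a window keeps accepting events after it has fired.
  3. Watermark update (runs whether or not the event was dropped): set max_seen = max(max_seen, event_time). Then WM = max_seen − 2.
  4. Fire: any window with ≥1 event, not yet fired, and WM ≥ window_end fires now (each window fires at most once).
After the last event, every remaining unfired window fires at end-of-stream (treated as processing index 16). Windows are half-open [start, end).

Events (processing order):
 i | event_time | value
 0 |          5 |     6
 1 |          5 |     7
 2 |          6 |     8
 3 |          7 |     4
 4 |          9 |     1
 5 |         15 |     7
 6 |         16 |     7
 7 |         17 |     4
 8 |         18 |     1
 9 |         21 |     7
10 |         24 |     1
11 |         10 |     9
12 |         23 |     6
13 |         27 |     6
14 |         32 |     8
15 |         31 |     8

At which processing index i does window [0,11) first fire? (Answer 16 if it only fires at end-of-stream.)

i=0 t=5 v=6: → [0,11); WM=3
i=1 t=5 v=7: → [0,11); WM=3
i=2 t=6 v=8: → [0,11); WM=4
i=3 t=7 v=4: → [0,11); WM=5
i=4 t=9 v=1: → [0,11); WM=7
i=5 t=15 v=7: → [11,22); WM=13; [0,11) fires=8
i=6 t=16 v=7: → [11,22); WM=14
i=7 t=17 v=4: → [11,22); WM=15
i=8 t=18 v=1: → [11,22); WM=16
i=9 t=21 v=7: → [11,22); WM=19
i=10 t=24 v=1: → [22,33); WM=22; [11,22) fires=7
i=11 t=10 v=9: DROP (t<22-3); WM=22
i=12 t=23 v=6: → [22,33); WM=22
i=13 t=27 v=6: → [22,33); WM=25
i=14 t=32 v=8: → [22,33); WM=30
i=15 t=31 v=8: → [22,33); WM=30

5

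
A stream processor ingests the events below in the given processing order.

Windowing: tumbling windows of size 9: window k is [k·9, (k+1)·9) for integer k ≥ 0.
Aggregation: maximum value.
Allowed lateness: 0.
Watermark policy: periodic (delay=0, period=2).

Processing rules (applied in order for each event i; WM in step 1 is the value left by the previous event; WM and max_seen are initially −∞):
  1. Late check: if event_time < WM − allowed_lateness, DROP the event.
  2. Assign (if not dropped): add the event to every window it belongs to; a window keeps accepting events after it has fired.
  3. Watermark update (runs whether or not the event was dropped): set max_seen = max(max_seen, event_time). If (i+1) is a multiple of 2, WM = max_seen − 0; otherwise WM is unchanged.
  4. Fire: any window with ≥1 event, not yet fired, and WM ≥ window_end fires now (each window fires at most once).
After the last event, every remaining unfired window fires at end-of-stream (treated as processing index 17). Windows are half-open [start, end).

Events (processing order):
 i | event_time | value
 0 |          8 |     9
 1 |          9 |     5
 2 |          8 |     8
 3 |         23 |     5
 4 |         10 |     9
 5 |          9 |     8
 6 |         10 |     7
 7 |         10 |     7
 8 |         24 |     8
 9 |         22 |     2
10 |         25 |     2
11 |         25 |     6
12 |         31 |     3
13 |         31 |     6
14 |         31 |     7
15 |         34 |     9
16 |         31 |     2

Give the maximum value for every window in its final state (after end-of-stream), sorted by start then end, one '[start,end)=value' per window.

i=0 t=8 v=9: → [0,9); WM=−∞
i=1 t=9 v=5: → [9,18); WM=9; [0,9) fires=9
i=2 t=8 v=8: DROP (t<9-0); WM=9
i=3 t=23 v=5: → [18,27); WM=23; [9,18) fires=5
i=4 t=10 v=9: DROP (t<23-0); WM=23
i=5 t=9 v=8: DROP (t<23-0); WM=23
i=6 t=10 v=7: DROP (t<23-0); WM=23
i=7 t=10 v=7: DROP (t<23-0); WM=23
i=8 t=24 v=8: → [18,27); WM=23
i=9 t=22 v=2: DROP (t<23-0); WM=24
i=10 t=25 v=2: → [18,27); WM=24
i=11 t=25 v=6: → [18,27); WM=25
i=12 t=31 v=3: → [27,36); WM=25
i=13 t=31 v=6: → [27,36); WM=31; [18,27) fires=8
i=14 t=31 v=7: → [27,36); WM=31
i=15 t=34 v=9: → [27,36); WM=34
i=16 t=31 v=2: DROP (t<34-0); WM=34

[0,9)=9 [9,18)=5 [18,27)=8 [27,36)=9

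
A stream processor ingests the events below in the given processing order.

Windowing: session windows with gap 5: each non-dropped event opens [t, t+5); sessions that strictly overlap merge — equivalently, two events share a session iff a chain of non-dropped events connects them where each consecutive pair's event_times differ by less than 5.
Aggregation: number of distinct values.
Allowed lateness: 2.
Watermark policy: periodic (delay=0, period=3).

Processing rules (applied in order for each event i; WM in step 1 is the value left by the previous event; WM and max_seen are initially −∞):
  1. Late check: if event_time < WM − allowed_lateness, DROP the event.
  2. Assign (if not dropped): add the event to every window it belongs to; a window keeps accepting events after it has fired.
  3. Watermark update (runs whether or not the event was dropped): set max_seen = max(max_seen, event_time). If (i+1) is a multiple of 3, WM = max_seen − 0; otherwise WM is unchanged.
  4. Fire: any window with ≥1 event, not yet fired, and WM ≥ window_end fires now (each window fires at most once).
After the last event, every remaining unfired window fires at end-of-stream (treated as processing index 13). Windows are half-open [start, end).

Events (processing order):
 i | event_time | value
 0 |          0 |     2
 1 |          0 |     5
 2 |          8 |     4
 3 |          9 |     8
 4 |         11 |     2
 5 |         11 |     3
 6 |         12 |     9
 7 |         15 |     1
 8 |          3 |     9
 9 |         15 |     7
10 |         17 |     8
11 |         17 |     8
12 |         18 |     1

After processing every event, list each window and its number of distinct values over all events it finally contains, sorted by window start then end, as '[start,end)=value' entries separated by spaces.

[0,5)=2 [8,23)=7

i=0 t=0 v=2: → [0,5); WM=−∞
i=1 t=0 v=5: → [0,5); WM=−∞
i=2 t=8 v=4: → [8,13); WM=8
i=3 t=9 v=8: → [8,14); WM=8
i=4 t=11 v=2: → [8,16); WM=8
i=5 t=11 v=3: → [8,16); WM=11
i=6 t=12 v=9: → [8,17); WM=11
i=7 t=15 v=1: → [8,20); WM=11
i=8 t=3 v=9: DROP (t<11-2); WM=15
i=9 t=15 v=7: → [8,20); WM=15
i=10 t=17 v=8: → [8,22); WM=15
i=11 t=17 v=8: → [8,22); WM=17
i=12 t=18 v=1: → [8,23); WM=17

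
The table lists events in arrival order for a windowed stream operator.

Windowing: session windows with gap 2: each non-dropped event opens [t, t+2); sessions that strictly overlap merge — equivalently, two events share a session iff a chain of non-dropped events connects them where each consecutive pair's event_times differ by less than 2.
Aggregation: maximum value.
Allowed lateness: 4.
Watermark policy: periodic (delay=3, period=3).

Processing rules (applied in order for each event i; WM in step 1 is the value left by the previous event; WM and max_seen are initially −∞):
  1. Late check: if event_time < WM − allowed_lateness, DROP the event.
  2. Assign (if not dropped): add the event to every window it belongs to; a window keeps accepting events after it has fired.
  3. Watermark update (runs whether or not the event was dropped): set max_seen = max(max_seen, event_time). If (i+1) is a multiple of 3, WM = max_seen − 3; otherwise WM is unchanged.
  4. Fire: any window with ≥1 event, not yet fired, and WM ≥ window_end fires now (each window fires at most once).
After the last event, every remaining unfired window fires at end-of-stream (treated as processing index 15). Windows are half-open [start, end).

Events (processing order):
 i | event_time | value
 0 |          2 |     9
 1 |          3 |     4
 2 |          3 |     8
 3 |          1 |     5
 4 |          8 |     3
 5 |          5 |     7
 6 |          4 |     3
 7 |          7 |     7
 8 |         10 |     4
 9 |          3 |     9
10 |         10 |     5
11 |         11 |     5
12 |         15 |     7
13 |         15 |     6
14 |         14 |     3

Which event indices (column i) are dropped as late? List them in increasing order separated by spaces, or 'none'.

i=0 t=2 v=9: → [2,4); WM=−∞
i=1 t=3 v=4: → [2,5); WM=−∞
i=2 t=3 v=8: → [2,5); WM=0
i=3 t=1 v=5: → [1,5); WM=0
i=4 t=8 v=3: → [8,10); WM=0
i=5 t=5 v=7: → [5,7); WM=5
i=6 t=4 v=3: → [1,7); WM=5
i=7 t=7 v=7: → [7,10); WM=5
i=8 t=10 v=4: → [10,12); WM=7
i=9 t=3 v=9: → [1,7); WM=7
i=10 t=10 v=5: → [10,12); WM=7
i=11 t=11 v=5: → [10,13); WM=8
i=12 t=15 v=7: → [15,17); WM=8
i=13 t=15 v=6: → [15,17); WM=8
i=14 t=14 v=3: → [14,17); WM=12

none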